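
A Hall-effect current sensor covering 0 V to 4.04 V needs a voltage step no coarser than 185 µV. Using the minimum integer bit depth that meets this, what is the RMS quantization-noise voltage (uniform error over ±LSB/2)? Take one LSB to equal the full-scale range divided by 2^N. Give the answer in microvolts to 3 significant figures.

35.6 µV

Span = 4.04 V.
Levels needed ≥ 4.04/185 µV = 21840. 2^15 = 32768 suffices, so N_min = 15.
One LSB is 4.04 V / 32768 = 123.29 µV.
RMS noise = LSB/√12 = 35.6 µV.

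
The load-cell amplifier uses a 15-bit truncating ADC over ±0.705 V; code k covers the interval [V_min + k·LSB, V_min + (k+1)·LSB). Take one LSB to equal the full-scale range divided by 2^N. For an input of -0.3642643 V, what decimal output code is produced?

7918

Full-scale range = 0.705 V − (-0.705 V) = 1.41 V. LSB = 1.41 V / 2^15 ≈ 43.03 µV.
V_in − V_min = -0.3642643 − (-0.705) = 0.3407357 V.
Divide by LSB: 0.3407357 × 32768/1.41 = 7918.6010.
Truncating gives code 7918.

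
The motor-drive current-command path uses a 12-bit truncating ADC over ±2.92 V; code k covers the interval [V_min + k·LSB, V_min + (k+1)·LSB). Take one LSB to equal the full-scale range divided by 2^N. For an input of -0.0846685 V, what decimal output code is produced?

1988

Range = 2.92 − (-2.92) = 5.84 V. LSB = 5.84 V / 2^12 ≈ 1.426 mV.
(V_in − V_min) × 2^12/range = (-0.0846685 − (-2.92)) × 4096/5.84 = 1988.616.
Floor → code = 1988.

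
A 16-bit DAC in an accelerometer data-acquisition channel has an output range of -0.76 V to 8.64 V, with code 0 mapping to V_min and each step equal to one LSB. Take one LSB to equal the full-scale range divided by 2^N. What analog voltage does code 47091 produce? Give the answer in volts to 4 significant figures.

5.994 V

The full-scale span is 8.64 − (-0.76) = 9.4 V. LSB = 9.4 V / 2^16.
V_out = V_min + code × LSB = -0.76 V + 47091 × 9.4 V / 65536
      = -0.76 + 6.75439 = 5.99439 V.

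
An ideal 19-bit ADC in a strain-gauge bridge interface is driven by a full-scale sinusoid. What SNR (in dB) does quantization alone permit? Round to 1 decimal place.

116.1 dB

SNR = 6.02·19 + 1.76 = 116.14 dB.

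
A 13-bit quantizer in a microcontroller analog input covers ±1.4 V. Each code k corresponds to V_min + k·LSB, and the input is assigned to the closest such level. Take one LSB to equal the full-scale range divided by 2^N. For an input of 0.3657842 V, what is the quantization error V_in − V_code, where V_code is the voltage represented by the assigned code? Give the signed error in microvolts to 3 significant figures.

Full-scale range = 1.4 V − (-1.4 V) = 2.8 V. LSB = 2.8 V / 2^13 ≈ 341.8 µV.
(0.3657842 − (-1.4)) / LSB = 1.7657842 × 8192/2.8 = 5166.1801. Nearest integer: k = 5166.
V_code = -1.4 + (5166/8192) × 2.8 = 0.3657226563 V.
Error = V_in − V_code = 0.3657842 − (0.3657226563) = +61.5 µV.

+61.5 µV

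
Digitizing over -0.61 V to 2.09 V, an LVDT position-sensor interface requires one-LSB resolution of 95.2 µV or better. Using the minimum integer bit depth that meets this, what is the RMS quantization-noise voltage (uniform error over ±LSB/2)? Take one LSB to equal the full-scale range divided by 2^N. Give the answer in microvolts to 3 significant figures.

23.8 µV

Full-scale range = 2.09 V − (-0.61 V) = 2.7 V.
2.7 V / 95.2 µV = 28360. Since 2^14 = 16384 and 2^15 = 32768, N = 15.
LSB = 2.7 V / 2^15 = 82.397 µV.
σ_q = LSB/√12 = 82.397 µV/3.4641 = 23.8 µV.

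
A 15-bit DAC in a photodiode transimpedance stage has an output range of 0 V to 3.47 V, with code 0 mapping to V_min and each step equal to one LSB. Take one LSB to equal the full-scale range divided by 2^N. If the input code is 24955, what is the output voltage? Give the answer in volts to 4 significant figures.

V_FS = 3.47 V. LSB = 3.47 V / 2^15.
Output = V_min + (24955/32768) × range = 0 + 0.761566 × 3.47 V
      = 0 + 2.64263 = 2.64263 V.

2.643 V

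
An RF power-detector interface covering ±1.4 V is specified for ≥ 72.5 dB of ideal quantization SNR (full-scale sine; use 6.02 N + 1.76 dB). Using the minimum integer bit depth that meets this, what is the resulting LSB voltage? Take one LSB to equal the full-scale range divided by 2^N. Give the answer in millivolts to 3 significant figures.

Span: 1.4 V − (-1.4 V) = 2.8 V.
N ≥ (72.5 − 1.76)/6.02 = 11.751 → N_min = 12.
Step size = 2.8/4096 V = 0.684 mV.

0.684 mV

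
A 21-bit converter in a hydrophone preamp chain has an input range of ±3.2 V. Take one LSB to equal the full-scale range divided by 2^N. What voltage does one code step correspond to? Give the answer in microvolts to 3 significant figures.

3.05 µV

The full-scale span is 3.2 − (-3.2) = 6.4 V.
There are 2^21 = 2097152 steps.
LSB = 6.4 V / 2^21 = 3.05 µV.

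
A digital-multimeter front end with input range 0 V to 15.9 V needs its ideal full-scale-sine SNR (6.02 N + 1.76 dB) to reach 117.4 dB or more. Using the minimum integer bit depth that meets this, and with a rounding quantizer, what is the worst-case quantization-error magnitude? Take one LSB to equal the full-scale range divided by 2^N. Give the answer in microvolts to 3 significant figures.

7.58 µV

Span = 15.9 V.
6.02 N + 1.76 ≥ 117.4 gives N ≥ 19.209, so the minimum integer is 20.
Step size = 15.9/1048576 V = 15.163 µV.
Max error for round-to-nearest is LSB/2 = 7.58 µV.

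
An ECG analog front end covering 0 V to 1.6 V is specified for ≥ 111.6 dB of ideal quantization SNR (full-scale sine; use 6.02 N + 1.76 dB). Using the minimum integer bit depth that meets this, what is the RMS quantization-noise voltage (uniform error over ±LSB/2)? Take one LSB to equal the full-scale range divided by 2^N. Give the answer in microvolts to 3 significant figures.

Full-scale range = 1.6 V.
Required N = ⌈(111.6 − 1.76)/6.02⌉ = ⌈18.246⌉ = 19.
One LSB is 1.6 V / 524288 = 3.0518 µV.
V_rms = LSB/√12 = 0.881 µV.

0.881 µV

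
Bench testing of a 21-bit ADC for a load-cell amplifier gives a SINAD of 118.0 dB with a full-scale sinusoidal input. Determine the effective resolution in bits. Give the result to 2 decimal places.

19.31 bits

ENOB = (SINAD − 1.76) / 6.02 = (118.0 − 1.76) / 6.02 = 116.24 / 6.02 = 19.3090.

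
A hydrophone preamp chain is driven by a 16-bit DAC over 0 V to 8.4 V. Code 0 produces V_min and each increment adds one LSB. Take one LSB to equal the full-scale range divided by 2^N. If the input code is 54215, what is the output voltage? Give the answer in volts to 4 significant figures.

Range is 8.4 V. LSB = 8.4 V / 2^16.
Output = V_min + (54215/65536) × range = 0 + 0.827255 × 8.4 V
      = 0 V + 6.94894 V = 6.94894 V.

6.949 V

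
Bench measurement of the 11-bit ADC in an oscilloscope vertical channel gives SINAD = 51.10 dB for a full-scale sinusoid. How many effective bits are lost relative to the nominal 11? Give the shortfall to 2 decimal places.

2.80 bits

N_eff = (51.10 − 1.76)/6.02 = 8.1960 bits.
11 − 8.1960 = 2.80 bits below nominal.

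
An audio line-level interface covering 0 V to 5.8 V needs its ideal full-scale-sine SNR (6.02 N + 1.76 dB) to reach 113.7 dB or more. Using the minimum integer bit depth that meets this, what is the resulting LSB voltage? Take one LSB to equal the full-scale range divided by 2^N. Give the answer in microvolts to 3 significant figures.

11.1 µV

Span = 5.8 V.
Solving 6.02 N ≥ 113.7 − 1.76: N ≥ 18.595. Round up → N = 19.
Step size = 5.8/524288 V = 11.1 µV.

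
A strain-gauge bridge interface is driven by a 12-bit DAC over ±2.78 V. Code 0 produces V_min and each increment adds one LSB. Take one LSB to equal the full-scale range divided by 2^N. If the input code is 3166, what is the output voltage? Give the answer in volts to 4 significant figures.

1.518 V

Range = 2.78 − (-2.78) = 5.56 V. LSB = 5.56 V / 2^12.
V_out = -2.78 + 3166 × (5.56/4096) V
      = -2.78 + 4.29760 = 1.51760 V.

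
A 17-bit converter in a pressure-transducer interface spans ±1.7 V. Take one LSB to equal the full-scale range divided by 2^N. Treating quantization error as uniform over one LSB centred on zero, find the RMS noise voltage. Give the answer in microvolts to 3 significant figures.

7.49 µV

Range = 1.7 − (-1.7) = 3.4 V.
LSB = 3.4 V / 2^17 = 25.940 µV.
RMS of a uniform error over width LSB is LSB/√12 = 7.49 µV.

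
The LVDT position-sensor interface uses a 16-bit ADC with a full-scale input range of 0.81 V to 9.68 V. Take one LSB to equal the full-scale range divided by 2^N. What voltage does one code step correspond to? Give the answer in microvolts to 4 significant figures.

Range = 9.68 − (0.81) = 8.87 V.
Number of codes = 2^16 = 65536.
LSB = 8.87 V ÷ 2^16 = 8.87/65536 V = 135.3 µV.

135.3 µV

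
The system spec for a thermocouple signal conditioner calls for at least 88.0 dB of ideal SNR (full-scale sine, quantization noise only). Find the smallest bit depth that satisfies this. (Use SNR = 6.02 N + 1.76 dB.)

15 bits

N ≥ (88.0 − 1.76)/6.02 = 14.326 → N_min = 15.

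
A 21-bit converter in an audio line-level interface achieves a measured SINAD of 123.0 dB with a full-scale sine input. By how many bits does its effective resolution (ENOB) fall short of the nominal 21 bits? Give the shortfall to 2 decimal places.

N_eff = (123.0 − 1.76)/6.02 = 20.1395 bits.
Lost resolution: 21 − 20.1395 = 0.8605 bits.

0.86 bits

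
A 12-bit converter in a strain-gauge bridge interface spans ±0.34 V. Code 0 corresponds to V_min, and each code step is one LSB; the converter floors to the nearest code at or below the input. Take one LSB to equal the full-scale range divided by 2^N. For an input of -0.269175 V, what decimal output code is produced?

Full-scale range = 0.34 V − (-0.34 V) = 0.68 V. LSB = 0.68 V / 2^12 ≈ 166.0 µV.
(V_in − V_min) × 2^12/range = (-0.269175 − (-0.34)) × 4096/0.68 = 426.616.
Floor → code = 426.

426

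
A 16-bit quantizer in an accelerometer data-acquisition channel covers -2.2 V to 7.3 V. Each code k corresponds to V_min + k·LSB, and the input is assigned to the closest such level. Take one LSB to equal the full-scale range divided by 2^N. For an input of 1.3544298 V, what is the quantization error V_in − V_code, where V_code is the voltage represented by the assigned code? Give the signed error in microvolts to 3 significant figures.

Range = 7.3 − (-2.2) = 9.5 V. LSB = 9.5 V / 2^16 ≈ 145.0 µV.
(1.3544298 − (-2.2)) / LSB = 3.5544298 × 65536/9.5 = 24520.3275. Nearest integer: k = 24520.
Reconstructed level: -2.2 + 24520 × 9.5/65536 V = 1.3543823242 V.
V_in − V_code = 1.3544298 − (1.3543823242) = +47.5 µV.

+47.5 µV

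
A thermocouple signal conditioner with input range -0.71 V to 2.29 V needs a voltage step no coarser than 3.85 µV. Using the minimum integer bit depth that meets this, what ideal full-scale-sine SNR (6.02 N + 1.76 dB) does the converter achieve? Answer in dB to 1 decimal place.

122.2 dB

Span: 2.29 V − (-0.71 V) = 3 V.
Required number of levels: 3/3.85 µV = 779220; smallest N with 2^N ≥ that is 20.
SNR = 6.02 × 20 + 1.76 = 122.16 dB.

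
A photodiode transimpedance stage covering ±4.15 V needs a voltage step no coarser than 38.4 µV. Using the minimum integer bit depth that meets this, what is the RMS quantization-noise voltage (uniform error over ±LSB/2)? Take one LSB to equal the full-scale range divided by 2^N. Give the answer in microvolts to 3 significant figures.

Range = 4.15 − (-4.15) = 8.3 V.
Levels needed ≥ 8.3/38.4 µV = 216100. 2^18 = 262144 suffices, so N_min = 18.
LSB = 8.3 V / 2^18 = 31.662 µV.
σ_q = LSB/√12 = 31.662 µV/3.4641 = 9.14 µV.

9.14 µV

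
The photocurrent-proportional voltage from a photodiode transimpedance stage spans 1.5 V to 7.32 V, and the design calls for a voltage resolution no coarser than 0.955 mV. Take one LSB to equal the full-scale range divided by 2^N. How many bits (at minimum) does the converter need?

Span: 7.32 V − (1.5 V) = 5.82 V.
Levels needed ≥ 5.82/0.955 mV = 6094. 2^13 = 8192 suffices, so N_min = 13.

13 bits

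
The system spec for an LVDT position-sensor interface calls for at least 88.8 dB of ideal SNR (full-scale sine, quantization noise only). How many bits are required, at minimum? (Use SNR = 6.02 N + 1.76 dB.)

15 bits

N ≥ (88.8 − 1.76)/6.02 = 14.458 → N_min = 15.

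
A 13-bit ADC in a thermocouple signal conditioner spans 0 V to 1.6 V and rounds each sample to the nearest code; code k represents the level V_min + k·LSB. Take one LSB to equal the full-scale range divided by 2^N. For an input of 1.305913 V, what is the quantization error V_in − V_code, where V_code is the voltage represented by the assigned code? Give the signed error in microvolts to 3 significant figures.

+53.6 µV

Span = 1.6 V. LSB = 1.6 V / 2^13 ≈ 195.3 µV.
(1.305913 − (0)) / LSB = 1.305913 × 8192/1.6 = 6686.2746. Nearest integer: k = 6686.
V_code = 0 + (6686/8192) × 1.6 = 1.305859375 V.
Error = V_in − V_code = 1.305913 − (1.305859375) = +53.6 µV.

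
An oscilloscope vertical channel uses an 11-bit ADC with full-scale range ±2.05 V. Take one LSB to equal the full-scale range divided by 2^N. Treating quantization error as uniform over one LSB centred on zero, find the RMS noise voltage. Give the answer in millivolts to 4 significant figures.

0.5779 mV

The full-scale span is 2.05 − (-2.05) = 4.1 V.
LSB = 4.1 V / 2^11 = 2.00195 mV.
For a uniform distribution on [−LSB/2, +LSB/2], V_rms = LSB/√12 = 2.00195 mV/3.4641 = 0.5779 mV.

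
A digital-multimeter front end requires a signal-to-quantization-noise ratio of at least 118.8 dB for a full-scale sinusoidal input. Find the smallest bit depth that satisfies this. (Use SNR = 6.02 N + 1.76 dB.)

20 bits

N ≥ (118.8 − 1.76)/6.02 = 19.442 → N_min = 20.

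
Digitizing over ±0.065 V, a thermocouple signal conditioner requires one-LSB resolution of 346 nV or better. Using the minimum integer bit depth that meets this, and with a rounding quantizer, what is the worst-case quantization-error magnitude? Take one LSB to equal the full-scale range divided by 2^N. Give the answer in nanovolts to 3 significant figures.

Full-scale range = 0.065 V − (-0.065 V) = 0.13 V.
Need 2^N ≥ 0.13 V / 346 nV = 375700 → N_min = 19.
One LSB is 0.13 V / 524288 = 247.96 nV.
Half an LSB is 124 nV.

124 nV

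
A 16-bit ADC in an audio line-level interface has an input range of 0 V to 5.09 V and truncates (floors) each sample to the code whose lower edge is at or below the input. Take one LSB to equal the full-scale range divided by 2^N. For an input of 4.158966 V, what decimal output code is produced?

Full-scale range = 5.09 V. LSB = 5.09 V / 2^16 ≈ 77.67 µV.
code = ⌊(V_in − V_min)/LSB⌋ = ⌊(V_in − V_min) × 2^16 / range⌋
     = ⌊(4.158966 − (0)) × 65536 / 5.09⌋ = ⌊4.158966 × 65536/5.09⌋
     = ⌊53548.526⌋ = 53548.

53548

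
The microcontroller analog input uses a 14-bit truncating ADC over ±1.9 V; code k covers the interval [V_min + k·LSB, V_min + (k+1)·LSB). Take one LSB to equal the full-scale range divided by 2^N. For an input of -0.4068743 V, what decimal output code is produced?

6437

Span: 1.9 V − (-1.9 V) = 3.8 V. LSB = 3.8 V / 2^14 ≈ 231.9 µV.
(V_in − V_min) × 2^14/range = (-0.4068743 − (-1.9)) × 16384/3.8 = 6437.729.
Floor → code = 6437.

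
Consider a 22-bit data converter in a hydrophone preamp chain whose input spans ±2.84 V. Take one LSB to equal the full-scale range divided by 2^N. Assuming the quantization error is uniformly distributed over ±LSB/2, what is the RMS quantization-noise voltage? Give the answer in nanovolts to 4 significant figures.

Full-scale range = 2.84 V − (-2.84 V) = 5.68 V.
LSB = 5.68 V ÷ 2^22 = 5.68/4194304 V = 1.35422 µV.
RMS of a uniform error over width LSB is LSB/√12 = 390.9 nV.

390.9 nV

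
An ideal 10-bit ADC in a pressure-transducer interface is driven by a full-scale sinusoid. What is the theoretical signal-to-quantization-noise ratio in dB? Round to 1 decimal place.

62.0 dB

6.02(10) + 1.76 = 60.20 + 1.76 = 61.96 dB.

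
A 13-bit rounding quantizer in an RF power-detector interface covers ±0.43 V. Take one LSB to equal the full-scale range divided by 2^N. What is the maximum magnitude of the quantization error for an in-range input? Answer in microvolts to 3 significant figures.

Range = 0.43 − (-0.43) = 0.86 V.
LSB = 0.86 V ÷ 2^13 = 0.86/8192 V = 104.98 µV.
|e|_max = LSB/2 = 52.5 µV.

52.5 µV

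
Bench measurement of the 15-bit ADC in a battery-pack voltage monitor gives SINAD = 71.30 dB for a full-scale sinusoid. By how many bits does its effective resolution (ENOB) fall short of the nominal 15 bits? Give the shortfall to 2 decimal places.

3.45 bits

N_eff = (71.30 − 1.76)/6.02 = 11.5515 bits.
Lost resolution: 15 − 11.5515 = 3.4485 bits.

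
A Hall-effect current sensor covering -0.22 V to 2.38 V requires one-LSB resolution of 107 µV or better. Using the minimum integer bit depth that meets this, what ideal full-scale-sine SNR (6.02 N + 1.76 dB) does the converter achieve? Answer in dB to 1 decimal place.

Range = 2.38 − (-0.22) = 2.6 V.
Levels needed ≥ 2.6/107 µV = 24300. 2^15 = 32768 suffices, so N_min = 15.
Ideal SNR at N = 15: 6.02·15 + 1.76 = 92.1 dB.

92.1 dB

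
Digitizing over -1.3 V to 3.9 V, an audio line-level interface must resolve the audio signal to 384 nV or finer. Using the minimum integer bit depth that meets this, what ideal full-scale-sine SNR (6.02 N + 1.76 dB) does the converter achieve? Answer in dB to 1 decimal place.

The full-scale span is 3.9 − (-1.3) = 5.2 V.
Required number of levels: 5.2/384 nV = 1.3542e7; smallest N with 2^N ≥ that is 24.
6.02(24) + 1.76 = 146.24 dB.

146.2 dB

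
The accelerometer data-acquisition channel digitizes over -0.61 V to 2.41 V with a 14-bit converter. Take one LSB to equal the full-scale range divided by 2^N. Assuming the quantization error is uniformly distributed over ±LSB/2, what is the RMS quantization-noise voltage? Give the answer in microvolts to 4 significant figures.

The full-scale span is 2.41 − (-0.61) = 3.02 V.
LSB = 3.02 V ÷ 2^14 = 3.02/16384 V = 184.326 µV.
V_rms = LSB/√12 = 184.326 µV / √12 = 53.21 µV.

53.21 µV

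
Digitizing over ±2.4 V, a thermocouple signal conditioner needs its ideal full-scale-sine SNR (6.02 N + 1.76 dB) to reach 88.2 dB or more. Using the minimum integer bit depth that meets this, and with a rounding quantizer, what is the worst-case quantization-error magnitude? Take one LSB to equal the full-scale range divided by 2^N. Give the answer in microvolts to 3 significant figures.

73.2 µV

Span: 2.4 V − (-2.4 V) = 4.8 V.
Solving 6.02 N ≥ 88.2 − 1.76: N ≥ 14.359. Round up → N = 15.
One LSB is 4.8 V / 32768 = 146.48 µV.
|e|_max = LSB/2 = 73.2 µV.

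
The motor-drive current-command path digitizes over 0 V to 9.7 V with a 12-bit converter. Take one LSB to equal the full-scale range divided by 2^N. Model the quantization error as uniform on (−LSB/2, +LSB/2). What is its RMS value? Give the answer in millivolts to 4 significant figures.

Span = 9.7 V.
LSB = 9.7 V ÷ 2^12 = 9.7/4096 V = 2.36816 mV.
V_rms = LSB/√12 = 2.36816 mV / √12 = 0.6836 mV.

0.6836 mV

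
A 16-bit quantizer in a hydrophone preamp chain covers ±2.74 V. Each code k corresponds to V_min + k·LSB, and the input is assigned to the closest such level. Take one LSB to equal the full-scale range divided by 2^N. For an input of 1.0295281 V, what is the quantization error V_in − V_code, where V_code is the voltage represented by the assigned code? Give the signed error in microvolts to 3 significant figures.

+21.3 µV

The full-scale span is 2.74 − (-2.74) = 5.48 V. LSB = 5.48 V / 2^16 ≈ 83.62 µV.
(1.0295281 − (-2.74)) / LSB = 3.7695281 × 65536/5.48 = 45080.2543. Nearest integer: k = 45080.
Reconstructed level: -2.74 + 45080 × 5.48/65536 V = 1.0295068359 V.
Error = V_in − V_code = 1.0295281 − (1.0295068359) = +21.3 µV.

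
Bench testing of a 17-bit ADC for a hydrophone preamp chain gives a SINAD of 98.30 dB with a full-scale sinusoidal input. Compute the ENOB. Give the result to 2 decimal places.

Inverting SNR = 6.02 N + 1.76: N_eff = (98.30 − 1.76)/6.02 = 16.0365.

16.04 bits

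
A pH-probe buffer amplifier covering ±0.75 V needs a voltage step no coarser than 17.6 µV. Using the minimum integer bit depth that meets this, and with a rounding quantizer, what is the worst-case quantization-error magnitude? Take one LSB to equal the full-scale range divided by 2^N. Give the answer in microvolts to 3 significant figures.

5.72 µV

Span: 0.75 V − (-0.75 V) = 1.5 V.
Required number of levels: 1.5/17.6 µV = 85227; smallest N with 2^N ≥ that is 17.
LSB = 1.5 V / 2^17 = 11.444 µV.
Max error for round-to-nearest is LSB/2 = 5.72 µV.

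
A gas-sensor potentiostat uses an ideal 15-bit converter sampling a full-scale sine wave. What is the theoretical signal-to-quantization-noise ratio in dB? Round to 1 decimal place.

92.1 dB

6.02(15) + 1.76 = 90.30 + 1.76 = 92.06 dB.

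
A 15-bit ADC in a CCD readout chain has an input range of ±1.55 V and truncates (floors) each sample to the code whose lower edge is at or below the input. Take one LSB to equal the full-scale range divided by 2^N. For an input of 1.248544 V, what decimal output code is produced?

Span: 1.55 V − (-1.55 V) = 3.1 V. LSB = 3.1 V / 2^15 ≈ 94.60 µV.
V_in − V_min = 1.248544 − (-1.55) = 2.798544 V.
Divide by LSB: 2.798544 × 32768/3.1 = 29581.5128.
Truncating gives code 29581.

29581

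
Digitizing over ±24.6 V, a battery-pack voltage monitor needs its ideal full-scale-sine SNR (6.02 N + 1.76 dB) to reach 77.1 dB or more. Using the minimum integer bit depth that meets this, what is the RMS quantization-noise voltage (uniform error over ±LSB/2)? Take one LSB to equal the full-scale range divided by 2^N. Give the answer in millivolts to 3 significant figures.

1.73 mV

The full-scale span is 24.6 − (-24.6) = 49.2 V.
Required N = ⌈(77.1 − 1.76)/6.02⌉ = ⌈12.515⌉ = 13.
LSB = 49.2 V / 2^13 = 6.0059 mV.
V_rms = LSB/√12 = 1.73 mV.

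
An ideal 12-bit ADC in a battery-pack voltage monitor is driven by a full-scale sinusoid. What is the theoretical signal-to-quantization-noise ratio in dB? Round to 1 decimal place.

For an ideal N-bit converter with full-scale sine input, SNR = 6.02 N + 1.76 dB. SNR = 6.02 × 12 + 1.76 = 72.24 + 1.76 = 74.00 dB.

74.0 dB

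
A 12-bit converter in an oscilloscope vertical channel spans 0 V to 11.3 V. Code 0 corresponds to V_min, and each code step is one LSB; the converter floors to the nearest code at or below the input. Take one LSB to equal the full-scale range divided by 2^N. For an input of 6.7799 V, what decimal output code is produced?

V_FS = 11.3 V. LSB = 11.3 V / 2^12 ≈ 2.759 mV.
(V_in − V_min) × 2^12/range = (6.7799 − (0)) × 4096/11.3 = 2457.564.
Floor → code = 2457.

2457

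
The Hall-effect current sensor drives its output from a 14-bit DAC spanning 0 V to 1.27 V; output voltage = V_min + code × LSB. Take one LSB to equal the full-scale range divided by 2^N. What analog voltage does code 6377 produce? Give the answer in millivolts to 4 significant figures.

494.3 mV

Span = 1.27 V. LSB = 1.27 V / 2^14.
V_out = 0 + 6377 × (1.27/16384) V
      = 0 + 0.494311 = 0.494311 V.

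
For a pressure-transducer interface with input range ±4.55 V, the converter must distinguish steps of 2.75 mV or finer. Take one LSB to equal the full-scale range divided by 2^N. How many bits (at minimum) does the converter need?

The full-scale span is 4.55 − (-4.55) = 9.1 V.
Need 2^N ≥ 9.1 V / 2.75 mV = 3309 → N_min = 12.

12 bits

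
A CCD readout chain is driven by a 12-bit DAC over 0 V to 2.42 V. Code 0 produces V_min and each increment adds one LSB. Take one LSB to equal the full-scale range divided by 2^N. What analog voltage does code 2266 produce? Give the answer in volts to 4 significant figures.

Full-scale range = 2.42 V. LSB = 2.42 V / 2^12.
V_out = V_min + code × LSB = 0 V + 2266 × 2.42 V / 4096
      = 0 V + 1.33880 V = 1.33880 V.

1.339 V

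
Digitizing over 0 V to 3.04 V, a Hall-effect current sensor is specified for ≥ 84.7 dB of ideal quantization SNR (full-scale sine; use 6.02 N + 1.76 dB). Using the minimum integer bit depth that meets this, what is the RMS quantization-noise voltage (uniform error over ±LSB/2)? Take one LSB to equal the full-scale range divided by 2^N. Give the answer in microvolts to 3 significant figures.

53.6 µV

Full-scale range = 3.04 V.
N ≥ (84.7 − 1.76)/6.02 = 13.777 → N_min = 14.
One LSB is 3.04 V / 16384 = 185.55 µV.
σ_q = LSB/√12 = 185.55 µV/3.4641 = 53.6 µV.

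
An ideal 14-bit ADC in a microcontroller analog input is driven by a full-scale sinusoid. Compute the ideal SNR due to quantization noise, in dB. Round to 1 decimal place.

86.0 dB

For an ideal N-bit converter with full-scale sine input, SNR = 6.02 N + 1.76 dB. SNR = 6.02 × 14 + 1.76 = 84.28 + 1.76 = 86.04 dB.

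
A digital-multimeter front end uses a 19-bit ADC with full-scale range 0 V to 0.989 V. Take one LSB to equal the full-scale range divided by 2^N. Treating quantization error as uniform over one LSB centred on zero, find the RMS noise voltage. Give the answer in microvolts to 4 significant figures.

V_FS = 0.989 V.
Step size = 0.989/524288 V = 1.88637 µV.
V_rms = LSB/√12 = 1.88637 µV / √12 = 0.5445 µV.

0.5445 µV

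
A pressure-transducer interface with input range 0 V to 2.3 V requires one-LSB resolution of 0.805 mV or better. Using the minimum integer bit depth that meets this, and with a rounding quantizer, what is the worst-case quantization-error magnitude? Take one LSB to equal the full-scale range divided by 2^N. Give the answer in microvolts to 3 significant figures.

Span = 2.3 V.
Need 2^N ≥ 2.3 V / 0.805 mV = 2857 → N_min = 12.
Step size = 2.3/4096 V = 0.56152 mV.
Max error for round-to-nearest is LSB/2 = 281 µV.

281 µV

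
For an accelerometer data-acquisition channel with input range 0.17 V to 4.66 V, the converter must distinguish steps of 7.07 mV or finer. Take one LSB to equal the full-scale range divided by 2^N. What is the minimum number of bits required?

10 bits

The full-scale span is 4.66 − (0.17) = 4.49 V.
Levels needed ≥ 4.49/7.07 mV = 635.1. 2^10 = 1024 suffices, so N_min = 10.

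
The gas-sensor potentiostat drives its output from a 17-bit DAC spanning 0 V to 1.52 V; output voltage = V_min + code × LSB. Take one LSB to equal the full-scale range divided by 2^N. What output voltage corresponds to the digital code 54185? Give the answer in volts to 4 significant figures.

0.6284 V

Range is 1.52 V. LSB = 1.52 V / 2^17.
V_out = 0 + 54185 × (1.52/131072) V
      = 0 V + 0.628366 V = 0.628366 V.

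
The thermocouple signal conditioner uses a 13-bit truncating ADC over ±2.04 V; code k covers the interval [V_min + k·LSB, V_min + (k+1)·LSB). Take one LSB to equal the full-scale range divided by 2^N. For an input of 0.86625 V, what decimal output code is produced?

5835

Full-scale range = 2.04 V − (-2.04 V) = 4.08 V. LSB = 4.08 V / 2^13 ≈ 498.0 µV.
code = ⌊(V_in − V_min)/LSB⌋ = ⌊(V_in − V_min) × 2^13 / range⌋
     = ⌊(0.86625 − (-2.04)) × 8192 / 4.08⌋ = ⌊2.90625 × 8192/4.08⌋
     = ⌊5835.294⌋ = 5835.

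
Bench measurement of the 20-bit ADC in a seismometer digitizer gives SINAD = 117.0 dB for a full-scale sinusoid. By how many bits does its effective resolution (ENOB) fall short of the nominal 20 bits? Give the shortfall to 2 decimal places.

N_eff = (117.0 − 1.76)/6.02 = 19.1429 bits.
Lost resolution: 20 − 19.1429 = 0.8571 bits.

0.86 bits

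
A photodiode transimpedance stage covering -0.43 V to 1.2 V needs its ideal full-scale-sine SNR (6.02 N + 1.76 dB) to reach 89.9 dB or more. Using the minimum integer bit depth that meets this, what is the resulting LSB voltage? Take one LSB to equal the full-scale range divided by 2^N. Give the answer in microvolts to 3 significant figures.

Span: 1.2 V − (-0.43 V) = 1.63 V.
6.02 N + 1.76 ≥ 89.9 gives N ≥ 14.641, so the minimum integer is 15.
LSB = 1.63 V / 2^15 = 49.7 µV.

49.7 µV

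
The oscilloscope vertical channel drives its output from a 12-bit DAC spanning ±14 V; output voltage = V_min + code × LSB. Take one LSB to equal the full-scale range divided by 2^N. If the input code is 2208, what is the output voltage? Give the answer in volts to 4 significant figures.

The full-scale span is 14 − (-14) = 28 V. LSB = 28 V / 2^12.
V_out = V_min + code × LSB = -14 V + 2208 × 28 V / 4096
      = -14 V + 15.0938 V = 1.09375 V.

1.094 V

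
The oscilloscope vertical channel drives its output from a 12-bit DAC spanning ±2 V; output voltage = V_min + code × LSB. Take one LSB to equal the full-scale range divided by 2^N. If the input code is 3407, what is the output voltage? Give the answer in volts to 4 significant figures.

Full-scale range = 2 V − (-2 V) = 4 V. LSB = 4 V / 2^12.
V_out = -2 + 3407 × (4/4096) V
      = -2 V + 3.32715 V = 1.32715 V.

1.327 V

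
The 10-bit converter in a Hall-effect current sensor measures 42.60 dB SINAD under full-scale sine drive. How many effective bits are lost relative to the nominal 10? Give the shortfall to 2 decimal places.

3.22 bits

Effective bits = (42.60 − 1.76)/6.02 = 6.7841.
10 − 6.7841 = 3.22 bits below nominal.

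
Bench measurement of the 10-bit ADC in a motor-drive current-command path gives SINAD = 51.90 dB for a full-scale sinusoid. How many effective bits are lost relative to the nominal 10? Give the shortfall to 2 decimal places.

1.67 bits

ENOB = (SINAD − 1.76)/6.02 = (51.90 − 1.76)/6.02 = 8.3289 bits.
Shortfall = 10 − 8.3289 = 1.6711 bits.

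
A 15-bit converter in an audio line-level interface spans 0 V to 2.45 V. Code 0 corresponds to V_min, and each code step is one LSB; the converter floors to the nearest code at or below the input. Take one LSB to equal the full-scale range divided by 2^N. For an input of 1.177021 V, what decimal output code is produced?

V_FS = 2.45 V. LSB = 2.45 V / 2^15 ≈ 74.77 µV.
(V_in − V_min) × 2^15/range = (1.177021 − (0)) × 32768/2.45 = 15742.296.
Floor → code = 15742.

15742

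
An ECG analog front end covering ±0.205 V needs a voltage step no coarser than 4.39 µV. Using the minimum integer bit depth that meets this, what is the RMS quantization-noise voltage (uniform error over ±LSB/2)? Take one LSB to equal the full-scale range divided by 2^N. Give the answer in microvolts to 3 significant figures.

Full-scale range = 0.205 V − (-0.205 V) = 0.41 V.
Levels needed ≥ 0.41/4.39 µV = 93390. 2^17 = 131072 suffices, so N_min = 17.
Step size = 0.41/131072 V = 3.1281 µV.
RMS noise = LSB/√12 = 0.903 µV.

0.903 µV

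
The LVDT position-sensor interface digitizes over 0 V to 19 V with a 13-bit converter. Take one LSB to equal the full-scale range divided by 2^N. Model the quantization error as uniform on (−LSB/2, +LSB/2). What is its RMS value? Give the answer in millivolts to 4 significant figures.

0.6695 mV

Full-scale range = 19 V.
One LSB is 19 V / 8192 = 2.31934 mV.
V_rms = LSB/√12 = 2.31934 mV / √12 = 0.6695 mV.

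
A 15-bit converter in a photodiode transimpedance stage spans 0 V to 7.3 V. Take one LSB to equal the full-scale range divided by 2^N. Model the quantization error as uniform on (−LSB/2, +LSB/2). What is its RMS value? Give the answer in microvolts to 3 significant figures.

64.3 µV

Span = 7.3 V.
LSB = 7.3 V / 2^15 = 222.78 µV.
RMS of a uniform error over width LSB is LSB/√12 = 64.3 µV.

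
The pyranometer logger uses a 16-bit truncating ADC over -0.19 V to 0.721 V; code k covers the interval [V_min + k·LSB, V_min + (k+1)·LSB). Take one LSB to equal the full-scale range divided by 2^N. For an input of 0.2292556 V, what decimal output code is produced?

30160

Range = 0.721 − (-0.19) = 0.911 V. LSB = 0.911 V / 2^16 ≈ 13.90 µV.
code = ⌊(V_in − V_min)/LSB⌋ = ⌊(V_in − V_min) × 2^16 / range⌋
     = ⌊(0.2292556 − (-0.19)) × 65536 / 0.911⌋ = ⌊0.4192556 × 65536/0.911⌋
     = ⌊30160.631⌋ = 30160.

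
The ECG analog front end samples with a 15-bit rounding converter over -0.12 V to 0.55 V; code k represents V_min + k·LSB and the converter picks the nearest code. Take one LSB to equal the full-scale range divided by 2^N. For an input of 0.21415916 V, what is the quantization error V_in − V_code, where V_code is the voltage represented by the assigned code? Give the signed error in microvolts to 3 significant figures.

−2.52 µV

The full-scale span is 0.55 − (-0.12) = 0.67 V. LSB = 0.67 V / 2^15 ≈ 20.45 µV.
(0.21415916 − (-0.12)) / LSB = 0.33415916 × 32768/0.67 = 16342.8766. Nearest integer: k = 16343.
V_code = -0.12 + (16343/32768) × 0.67 = 0.21416168213 V.
e = 0.21415916 − (0.21416168213) = −2.52 µV.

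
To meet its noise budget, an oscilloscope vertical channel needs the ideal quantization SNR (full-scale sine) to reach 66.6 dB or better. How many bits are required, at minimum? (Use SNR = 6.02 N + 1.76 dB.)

6.02 N + 1.76 ≥ 66.6 gives N ≥ 10.771, so the minimum integer is 11.

11 bits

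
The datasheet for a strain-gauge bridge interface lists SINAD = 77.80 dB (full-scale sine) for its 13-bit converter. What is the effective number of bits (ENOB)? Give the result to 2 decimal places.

12.63 bits

ENOB = (SINAD − 1.76) / 6.02 = (77.80 − 1.76) / 6.02 = 76.04 / 6.02 = 12.6312.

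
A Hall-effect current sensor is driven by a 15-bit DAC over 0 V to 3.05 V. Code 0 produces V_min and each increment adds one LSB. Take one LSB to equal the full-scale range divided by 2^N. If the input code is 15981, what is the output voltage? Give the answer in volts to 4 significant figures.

V_FS = 3.05 V. LSB = 3.05 V / 2^15.
V_out = V_min + code × LSB = 0 V + 15981 × 3.05 V / 32768
      = 0 + 1.48749 = 1.48749 V.

1.487 V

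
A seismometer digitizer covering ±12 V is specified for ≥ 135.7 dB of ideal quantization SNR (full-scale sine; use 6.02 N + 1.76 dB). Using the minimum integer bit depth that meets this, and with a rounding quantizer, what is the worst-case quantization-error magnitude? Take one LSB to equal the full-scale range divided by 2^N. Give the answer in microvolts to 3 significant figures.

1.43 µV

Range = 12 − (-12) = 24 V.
6.02 N + 1.76 ≥ 135.7 gives N ≥ 22.249, so the minimum integer is 23.
LSB = 24 V / 2^23 = 2.8610 µV.
Max error for round-to-nearest is LSB/2 = 1.43 µV.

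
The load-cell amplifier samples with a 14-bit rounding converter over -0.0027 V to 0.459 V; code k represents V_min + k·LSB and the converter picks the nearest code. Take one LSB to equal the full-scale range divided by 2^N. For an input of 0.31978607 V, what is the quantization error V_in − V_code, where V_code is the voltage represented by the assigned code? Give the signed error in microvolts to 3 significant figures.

−5.07 µV

Span: 0.459 V − (-0.0027 V) = 0.4617 V. LSB = 0.4617 V / 2^14 ≈ 28.18 µV.
(V_in − V_min)/LSB = (0.31978607 − (-0.0027)) × 16384/0.4617 = 11443.8202 → nearest code k = 11444.
V_code = -0.0027 + (11444/16384) × 0.4617 = 0.31979113770 V.
Error = V_in − V_code = 0.31978607 − (0.31979113770) = −5.07 µV.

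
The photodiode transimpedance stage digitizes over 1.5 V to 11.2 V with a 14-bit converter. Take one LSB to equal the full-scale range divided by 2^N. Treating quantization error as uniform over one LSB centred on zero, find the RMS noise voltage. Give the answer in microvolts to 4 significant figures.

170.9 µV

Full-scale range = 11.2 V − (1.5 V) = 9.7 V.
LSB = 9.7 V / 2^14 = 0.592041 mV.
V_rms = LSB/√12 = 0.592041 mV / √12 = 170.9 µV.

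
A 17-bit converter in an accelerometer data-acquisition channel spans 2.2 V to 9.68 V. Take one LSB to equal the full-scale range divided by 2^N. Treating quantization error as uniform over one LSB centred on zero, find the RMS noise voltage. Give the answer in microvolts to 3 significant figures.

16.5 µV

Span: 9.68 V − (2.2 V) = 7.48 V.
LSB = 7.48 V ÷ 2^17 = 7.48/131072 V = 57.068 µV.
For a uniform distribution on [−LSB/2, +LSB/2], V_rms = LSB/√12 = 57.068 µV/3.4641 = 16.5 µV.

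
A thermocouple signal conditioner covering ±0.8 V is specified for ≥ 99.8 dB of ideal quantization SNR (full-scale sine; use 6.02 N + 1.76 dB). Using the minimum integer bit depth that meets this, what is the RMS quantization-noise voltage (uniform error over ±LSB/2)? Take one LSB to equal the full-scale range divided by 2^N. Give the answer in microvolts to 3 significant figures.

3.52 µV

Range = 0.8 − (-0.8) = 1.6 V.
Required N = ⌈(99.8 − 1.76)/6.02⌉ = ⌈16.286⌉ = 17.
Step size = 1.6/131072 V = 12.207 µV.
σ_q = LSB/√12 = 12.207 µV/3.4641 = 3.52 µV.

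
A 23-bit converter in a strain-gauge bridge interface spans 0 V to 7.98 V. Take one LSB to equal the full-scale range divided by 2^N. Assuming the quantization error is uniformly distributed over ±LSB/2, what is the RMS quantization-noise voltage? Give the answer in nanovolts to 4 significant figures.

274.6 nV

Range is 7.98 V.
One LSB is 7.98 V / 8388608 = 0.951290 µV.
For a uniform distribution on [−LSB/2, +LSB/2], V_rms = LSB/√12 = 0.951290 µV/3.4641 = 274.6 nV.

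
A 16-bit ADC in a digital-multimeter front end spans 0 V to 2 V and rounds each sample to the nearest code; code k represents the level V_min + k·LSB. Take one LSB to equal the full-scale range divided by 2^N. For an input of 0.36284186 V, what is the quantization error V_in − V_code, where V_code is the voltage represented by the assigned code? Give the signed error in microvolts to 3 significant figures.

V_FS = 2 V. LSB = 2 V / 2^16 ≈ 30.52 µV.
(V_in − V_min)/LSB = (0.36284186 − (0)) × 65536/2 = 11889.6021 → nearest code k = 11890.
Reconstructed level: 0 + 11890 × 2/65536 V = 0.36285400391 V.
Error = V_in − V_code = 0.36284186 − (0.36285400391) = −12.1 µV.

−12.1 µV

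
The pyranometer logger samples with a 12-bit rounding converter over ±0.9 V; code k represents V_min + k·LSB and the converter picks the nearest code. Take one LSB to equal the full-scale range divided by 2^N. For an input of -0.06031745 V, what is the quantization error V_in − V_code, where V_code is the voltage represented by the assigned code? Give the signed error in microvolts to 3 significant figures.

−112 µV

Full-scale range = 0.9 V − (-0.9 V) = 1.8 V. LSB = 1.8 V / 2^12 ≈ 439.5 µV.
Position in LSBs: (-0.06031745 − (-0.9)) × 4096/1.8 = 1910.7443; rounding gives k = 1911.
V_code = V_min + k × range/2^12 = -0.9 + 1911 × 1.8/4096 = -0.06020507813 V.
e = -0.06031745 − (-0.06020507813) = −112 µV.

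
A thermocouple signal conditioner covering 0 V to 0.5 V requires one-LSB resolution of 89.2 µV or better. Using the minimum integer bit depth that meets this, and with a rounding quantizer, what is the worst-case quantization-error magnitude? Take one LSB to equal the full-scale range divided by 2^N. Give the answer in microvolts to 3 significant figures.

Full-scale range = 0.5 V.
Need 2^N ≥ 0.5 V / 89.2 µV = 5605 → N_min = 13.
LSB = 0.5 V / 2^13 = 61.035 µV.
|e|_max = LSB/2 = 30.5 µV.

30.5 µV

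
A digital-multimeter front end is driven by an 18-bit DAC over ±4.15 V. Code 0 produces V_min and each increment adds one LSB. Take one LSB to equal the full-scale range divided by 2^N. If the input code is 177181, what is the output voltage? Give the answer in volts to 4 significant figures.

1.460 V

The full-scale span is 4.15 − (-4.15) = 8.3 V. LSB = 8.3 V / 2^18.
V_out = -4.15 + 177181 × (8.3/262144) V
      = -4.15 V + 5.60990 V = 1.45990 V.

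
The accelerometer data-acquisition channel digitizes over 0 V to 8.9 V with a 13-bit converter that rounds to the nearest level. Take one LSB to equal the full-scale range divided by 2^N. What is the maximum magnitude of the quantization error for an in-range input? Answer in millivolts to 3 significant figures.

0.543 mV

Full-scale range = 8.9 V.
One LSB is 8.9 V / 8192 = 1.0864 mV.
A rounding quantizer has |error| ≤ LSB/2 = 0.543 mV.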